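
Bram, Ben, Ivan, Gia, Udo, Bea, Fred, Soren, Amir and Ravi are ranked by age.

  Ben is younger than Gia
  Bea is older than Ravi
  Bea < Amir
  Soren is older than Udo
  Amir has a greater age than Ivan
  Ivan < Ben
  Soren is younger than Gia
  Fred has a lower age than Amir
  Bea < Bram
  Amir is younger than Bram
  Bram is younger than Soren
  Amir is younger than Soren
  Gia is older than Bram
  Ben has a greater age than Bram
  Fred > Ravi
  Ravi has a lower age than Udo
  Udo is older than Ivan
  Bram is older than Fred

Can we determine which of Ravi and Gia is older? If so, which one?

Chaining the given relations: Ravi < Fred < Amir < Bram < Soren < Gia.
So Gia is older.

Gia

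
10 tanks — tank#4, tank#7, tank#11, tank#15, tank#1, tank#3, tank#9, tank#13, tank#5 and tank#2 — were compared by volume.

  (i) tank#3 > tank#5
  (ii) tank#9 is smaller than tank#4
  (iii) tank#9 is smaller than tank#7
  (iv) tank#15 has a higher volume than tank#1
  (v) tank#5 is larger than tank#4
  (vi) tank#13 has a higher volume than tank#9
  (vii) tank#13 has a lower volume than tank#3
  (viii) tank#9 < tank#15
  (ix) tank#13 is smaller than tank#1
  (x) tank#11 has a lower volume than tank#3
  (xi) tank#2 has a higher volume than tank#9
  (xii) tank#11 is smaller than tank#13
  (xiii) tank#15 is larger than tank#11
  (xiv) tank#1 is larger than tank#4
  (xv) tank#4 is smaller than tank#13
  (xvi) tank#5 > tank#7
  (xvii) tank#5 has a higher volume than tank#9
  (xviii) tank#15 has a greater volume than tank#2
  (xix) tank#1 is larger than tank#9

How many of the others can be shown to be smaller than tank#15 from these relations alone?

6

Directly below tank#15: tank#9, tank#2, tank#11, tank#1.
One step further: tank#4, tank#13 (6 so far).
No other element is forced below tank#15 by the given relations, so the count is 6.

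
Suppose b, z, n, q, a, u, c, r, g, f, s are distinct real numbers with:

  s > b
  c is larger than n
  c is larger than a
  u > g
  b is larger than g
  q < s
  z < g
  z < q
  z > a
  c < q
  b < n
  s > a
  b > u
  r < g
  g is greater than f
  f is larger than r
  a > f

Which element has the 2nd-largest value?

q

Piecing the relations together gives one ordering: r < f < a < z < g < u < b < n < c < q < s.
The 2nd largest is q.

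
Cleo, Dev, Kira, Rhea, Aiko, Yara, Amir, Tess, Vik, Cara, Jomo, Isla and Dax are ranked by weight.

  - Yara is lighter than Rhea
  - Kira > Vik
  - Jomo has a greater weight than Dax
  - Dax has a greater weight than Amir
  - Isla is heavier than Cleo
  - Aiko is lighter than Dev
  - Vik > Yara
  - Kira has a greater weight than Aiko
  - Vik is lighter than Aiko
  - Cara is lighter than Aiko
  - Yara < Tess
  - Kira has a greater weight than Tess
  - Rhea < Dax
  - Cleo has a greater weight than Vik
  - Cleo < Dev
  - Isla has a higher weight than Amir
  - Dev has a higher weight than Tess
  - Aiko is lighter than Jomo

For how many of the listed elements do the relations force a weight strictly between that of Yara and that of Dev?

4

Chaining upward from Yara reaches: Vik, Cleo, Isla, Rhea, Dax, Tess, Aiko, Jomo, Kira.
Chaining downward from Dev reaches: Vik, Cleo, Cara, Tess, Aiko.
Strictly between Yara and Dev are those in both lists: Vik, Cleo, Tess, Aiko — 4 elements.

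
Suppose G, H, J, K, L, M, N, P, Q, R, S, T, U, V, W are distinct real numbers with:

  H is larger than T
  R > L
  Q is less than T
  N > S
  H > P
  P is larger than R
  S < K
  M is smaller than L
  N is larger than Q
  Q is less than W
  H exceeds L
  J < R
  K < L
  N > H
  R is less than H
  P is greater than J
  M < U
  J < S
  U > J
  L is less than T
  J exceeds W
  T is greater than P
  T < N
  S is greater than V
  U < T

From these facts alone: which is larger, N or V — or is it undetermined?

N

V < S < K < L < R < P < T < H < N, by transitivity through S, K, L, R, P, T, H.
So N is larger.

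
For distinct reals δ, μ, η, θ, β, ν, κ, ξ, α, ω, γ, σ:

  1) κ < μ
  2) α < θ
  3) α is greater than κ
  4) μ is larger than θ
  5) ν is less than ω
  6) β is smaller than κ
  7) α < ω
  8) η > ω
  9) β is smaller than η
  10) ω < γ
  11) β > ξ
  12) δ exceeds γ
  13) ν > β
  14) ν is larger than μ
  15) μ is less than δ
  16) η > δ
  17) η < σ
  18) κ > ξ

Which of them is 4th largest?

γ

Piecing the relations together gives one ordering: ξ < β < κ < α < θ < μ < ν < ω < γ < δ < η < σ.
The 4th largest is γ.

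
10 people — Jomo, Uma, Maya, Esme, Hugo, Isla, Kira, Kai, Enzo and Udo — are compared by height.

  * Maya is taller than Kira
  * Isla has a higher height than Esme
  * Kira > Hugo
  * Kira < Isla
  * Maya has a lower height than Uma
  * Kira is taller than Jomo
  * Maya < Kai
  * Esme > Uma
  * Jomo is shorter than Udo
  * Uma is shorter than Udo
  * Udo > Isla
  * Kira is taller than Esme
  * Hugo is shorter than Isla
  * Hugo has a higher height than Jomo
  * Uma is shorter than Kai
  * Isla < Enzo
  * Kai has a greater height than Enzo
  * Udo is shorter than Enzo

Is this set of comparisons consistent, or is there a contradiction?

inconsistent

We have Esme < Kira stated directly, yet also Kira < Maya < Uma < Esme by chaining the others — so Kira < Esme. Contradiction.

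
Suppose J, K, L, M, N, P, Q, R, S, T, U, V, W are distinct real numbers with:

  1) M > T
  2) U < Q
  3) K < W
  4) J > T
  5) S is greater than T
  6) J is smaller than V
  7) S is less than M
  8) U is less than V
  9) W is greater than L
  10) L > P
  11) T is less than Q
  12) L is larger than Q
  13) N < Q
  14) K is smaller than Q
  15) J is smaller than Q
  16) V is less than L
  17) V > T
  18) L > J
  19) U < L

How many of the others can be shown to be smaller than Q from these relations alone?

5

Directly below Q: T, U, J, N, K.
Nothing else is reachable below Q; 5 in all.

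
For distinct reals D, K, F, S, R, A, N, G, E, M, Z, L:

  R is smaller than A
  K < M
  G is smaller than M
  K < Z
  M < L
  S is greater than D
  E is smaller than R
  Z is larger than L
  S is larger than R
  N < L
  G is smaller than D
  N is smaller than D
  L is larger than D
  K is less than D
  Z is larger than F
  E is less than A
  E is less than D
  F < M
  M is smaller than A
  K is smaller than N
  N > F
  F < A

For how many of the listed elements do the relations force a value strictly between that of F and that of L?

Chaining upward from F reaches: N, D, M, S, A, Z.
Chaining downward from L reaches: K, G, E, N, D, M.
Strictly between F and L are those in both lists: N, D, M — 3 elements.

3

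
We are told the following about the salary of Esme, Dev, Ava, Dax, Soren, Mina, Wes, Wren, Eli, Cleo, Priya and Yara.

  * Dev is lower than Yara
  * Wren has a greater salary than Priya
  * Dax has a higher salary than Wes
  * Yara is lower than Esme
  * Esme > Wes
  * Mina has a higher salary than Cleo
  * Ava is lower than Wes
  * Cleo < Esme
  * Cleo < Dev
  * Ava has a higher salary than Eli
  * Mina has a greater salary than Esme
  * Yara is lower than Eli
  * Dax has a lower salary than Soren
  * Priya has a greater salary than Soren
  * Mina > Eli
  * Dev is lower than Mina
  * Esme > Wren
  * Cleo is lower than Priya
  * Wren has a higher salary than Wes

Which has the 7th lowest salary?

Dax

Chaining the given pairs: Cleo < Dev < Yara < Eli < Ava < Wes < Dax < Soren < Priya < Wren < Esme < Mina.
Counting 7 from the smallest end gives Dax.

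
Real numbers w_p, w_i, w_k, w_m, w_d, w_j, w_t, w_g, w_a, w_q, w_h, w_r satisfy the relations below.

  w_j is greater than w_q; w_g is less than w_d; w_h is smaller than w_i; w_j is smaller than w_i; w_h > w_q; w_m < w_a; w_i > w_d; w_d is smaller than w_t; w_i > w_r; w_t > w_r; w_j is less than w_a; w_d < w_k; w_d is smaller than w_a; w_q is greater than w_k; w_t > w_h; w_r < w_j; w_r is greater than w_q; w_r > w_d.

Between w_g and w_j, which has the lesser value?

w_g

w_g < w_d and w_d < w_k give w_g < w_k.
Then w_k < w_q extends the chain to w_q.
Then w_q < w_r extends the chain to w_r.
With w_r < w_j: w_g < w_d < w_k < w_q < w_r < w_j.
So w_g < w_j; w_g is the smaller of the two.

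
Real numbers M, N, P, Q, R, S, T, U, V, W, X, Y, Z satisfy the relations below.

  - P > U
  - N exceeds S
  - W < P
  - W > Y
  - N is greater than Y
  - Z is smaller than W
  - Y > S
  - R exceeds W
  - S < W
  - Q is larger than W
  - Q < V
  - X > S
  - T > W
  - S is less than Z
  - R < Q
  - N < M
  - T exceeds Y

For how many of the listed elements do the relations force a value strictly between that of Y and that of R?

The relations place Y below R. An element lies strictly between them when it is forced above Y and also forced below R.
Above Y: {W, N, P, Q, T, M, V}. Below R: {S, Z, W}.
Intersection: {W} — 1.

1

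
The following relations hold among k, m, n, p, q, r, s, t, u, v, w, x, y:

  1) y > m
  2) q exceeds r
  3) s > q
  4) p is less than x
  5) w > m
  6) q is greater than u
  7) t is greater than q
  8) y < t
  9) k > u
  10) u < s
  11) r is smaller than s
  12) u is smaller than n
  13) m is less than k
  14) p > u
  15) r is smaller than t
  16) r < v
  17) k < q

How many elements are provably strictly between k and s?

The relations place k below s. An element lies strictly between them when it is forced above k and also forced below s.
Above k: {q, t}. Below s: {r, m, u, q}.
Intersection: {q} — 1.

1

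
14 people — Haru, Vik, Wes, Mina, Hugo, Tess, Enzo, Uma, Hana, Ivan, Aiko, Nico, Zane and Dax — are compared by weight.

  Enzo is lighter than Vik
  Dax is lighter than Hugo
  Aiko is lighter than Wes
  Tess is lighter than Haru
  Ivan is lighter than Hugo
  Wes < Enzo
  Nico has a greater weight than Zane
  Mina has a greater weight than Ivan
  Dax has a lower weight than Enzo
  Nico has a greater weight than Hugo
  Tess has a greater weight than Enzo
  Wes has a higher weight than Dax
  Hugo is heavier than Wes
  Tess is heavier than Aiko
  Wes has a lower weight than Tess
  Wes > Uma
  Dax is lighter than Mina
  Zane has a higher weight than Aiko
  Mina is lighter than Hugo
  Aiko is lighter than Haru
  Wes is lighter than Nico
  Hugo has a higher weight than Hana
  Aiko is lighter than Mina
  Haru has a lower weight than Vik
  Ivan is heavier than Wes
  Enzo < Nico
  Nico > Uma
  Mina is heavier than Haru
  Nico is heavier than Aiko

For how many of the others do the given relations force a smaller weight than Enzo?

From Enzo the given relations immediately reach Dax, Wes.
From those, Aiko, Uma — 4 in total.
No other element is forced below Enzo by the given relations, so the count is 4.

4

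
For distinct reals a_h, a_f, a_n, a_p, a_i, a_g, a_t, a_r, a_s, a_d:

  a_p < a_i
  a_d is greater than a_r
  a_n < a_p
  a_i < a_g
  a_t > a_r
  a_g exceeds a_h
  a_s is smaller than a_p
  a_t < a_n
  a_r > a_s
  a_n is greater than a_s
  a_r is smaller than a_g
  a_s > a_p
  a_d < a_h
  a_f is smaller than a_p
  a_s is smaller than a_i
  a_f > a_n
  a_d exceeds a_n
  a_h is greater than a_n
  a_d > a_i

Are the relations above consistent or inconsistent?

inconsistent

We have a_p < a_s stated directly, yet also a_s < a_r < a_t < a_n < a_f < a_p by chaining the others — so a_s < a_p. Contradiction.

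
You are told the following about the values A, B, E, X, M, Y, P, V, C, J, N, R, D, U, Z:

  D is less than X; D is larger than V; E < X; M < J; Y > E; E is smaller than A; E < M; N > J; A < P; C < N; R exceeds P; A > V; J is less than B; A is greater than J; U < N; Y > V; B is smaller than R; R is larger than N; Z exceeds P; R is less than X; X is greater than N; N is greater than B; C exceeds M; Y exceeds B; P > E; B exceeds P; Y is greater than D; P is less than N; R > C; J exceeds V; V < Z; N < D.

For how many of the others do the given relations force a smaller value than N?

9

Directly below N: J, P, C, U, B.
One step further: E, M, V, A (9 so far).
Nothing else is reachable below N; 9 in all.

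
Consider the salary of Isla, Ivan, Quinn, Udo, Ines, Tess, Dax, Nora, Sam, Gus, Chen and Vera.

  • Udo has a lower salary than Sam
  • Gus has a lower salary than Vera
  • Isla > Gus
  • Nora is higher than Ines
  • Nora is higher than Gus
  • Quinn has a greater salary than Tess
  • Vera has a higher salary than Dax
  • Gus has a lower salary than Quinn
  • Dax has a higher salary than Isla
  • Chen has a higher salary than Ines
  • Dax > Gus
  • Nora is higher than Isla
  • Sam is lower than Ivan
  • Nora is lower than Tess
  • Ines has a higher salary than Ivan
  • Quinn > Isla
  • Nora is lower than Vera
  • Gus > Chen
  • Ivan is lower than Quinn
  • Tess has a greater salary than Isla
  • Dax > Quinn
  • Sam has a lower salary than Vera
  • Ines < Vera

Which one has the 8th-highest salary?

The consecutive relations fix a unique order: Udo < Sam < Ivan < Ines < Chen < Gus < Isla < Nora < Tess < Quinn < Dax < Vera.
Counting 8 from the largest end gives Chen.

Chen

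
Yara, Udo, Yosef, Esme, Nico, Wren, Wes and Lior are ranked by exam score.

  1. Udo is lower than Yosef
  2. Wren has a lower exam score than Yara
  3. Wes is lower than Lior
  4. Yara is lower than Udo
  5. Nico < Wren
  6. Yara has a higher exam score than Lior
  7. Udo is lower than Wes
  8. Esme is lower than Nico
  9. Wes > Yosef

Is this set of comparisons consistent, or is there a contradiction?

We have Lior < Yara stated directly, yet also Yara < Udo < Yosef < Wes < Lior by chaining the others — so Yara < Lior. Contradiction.

inconsistent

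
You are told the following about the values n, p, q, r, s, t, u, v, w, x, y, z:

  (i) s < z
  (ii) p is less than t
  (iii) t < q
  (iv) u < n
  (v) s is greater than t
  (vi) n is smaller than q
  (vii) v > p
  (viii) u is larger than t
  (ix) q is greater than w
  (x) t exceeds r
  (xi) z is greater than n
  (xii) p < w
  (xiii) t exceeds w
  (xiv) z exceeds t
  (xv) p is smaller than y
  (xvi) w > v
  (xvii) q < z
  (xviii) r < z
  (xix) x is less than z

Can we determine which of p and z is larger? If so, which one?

Link the given pairs in sequence: p < w; w < t; t < u; u < n; n < q; q < z.
Chaining these gives p < w < t < u < n < q < z.
So z is larger.

z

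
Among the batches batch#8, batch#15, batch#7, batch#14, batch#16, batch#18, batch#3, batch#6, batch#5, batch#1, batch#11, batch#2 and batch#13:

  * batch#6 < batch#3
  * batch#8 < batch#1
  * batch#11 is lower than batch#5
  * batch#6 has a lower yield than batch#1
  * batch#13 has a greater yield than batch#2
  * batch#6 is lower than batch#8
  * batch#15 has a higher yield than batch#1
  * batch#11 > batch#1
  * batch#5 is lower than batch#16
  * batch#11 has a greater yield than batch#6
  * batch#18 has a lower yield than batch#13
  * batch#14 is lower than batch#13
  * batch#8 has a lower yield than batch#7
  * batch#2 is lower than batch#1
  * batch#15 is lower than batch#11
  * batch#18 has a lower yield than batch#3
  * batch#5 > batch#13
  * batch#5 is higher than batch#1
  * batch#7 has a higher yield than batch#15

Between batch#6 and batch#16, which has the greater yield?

Link the given pairs in sequence: batch#6 < batch#1; batch#1 < batch#15; batch#15 < batch#11; batch#11 < batch#5; batch#5 < batch#16.
Chaining these gives batch#6 < batch#1 < batch#15 < batch#11 < batch#5 < batch#16.
So batch#6 < batch#16; batch#16 is the higher of the two.

batch#16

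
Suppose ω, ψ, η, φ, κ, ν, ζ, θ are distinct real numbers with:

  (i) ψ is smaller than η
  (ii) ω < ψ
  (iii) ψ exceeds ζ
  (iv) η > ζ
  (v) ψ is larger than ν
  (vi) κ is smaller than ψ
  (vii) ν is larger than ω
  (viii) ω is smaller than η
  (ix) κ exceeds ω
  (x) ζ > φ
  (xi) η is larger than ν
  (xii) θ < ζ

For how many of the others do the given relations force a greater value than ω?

4

From ω the given relations immediately reach κ, ν, ψ, η.
No other element is forced above ω by the given relations, so the count is 4.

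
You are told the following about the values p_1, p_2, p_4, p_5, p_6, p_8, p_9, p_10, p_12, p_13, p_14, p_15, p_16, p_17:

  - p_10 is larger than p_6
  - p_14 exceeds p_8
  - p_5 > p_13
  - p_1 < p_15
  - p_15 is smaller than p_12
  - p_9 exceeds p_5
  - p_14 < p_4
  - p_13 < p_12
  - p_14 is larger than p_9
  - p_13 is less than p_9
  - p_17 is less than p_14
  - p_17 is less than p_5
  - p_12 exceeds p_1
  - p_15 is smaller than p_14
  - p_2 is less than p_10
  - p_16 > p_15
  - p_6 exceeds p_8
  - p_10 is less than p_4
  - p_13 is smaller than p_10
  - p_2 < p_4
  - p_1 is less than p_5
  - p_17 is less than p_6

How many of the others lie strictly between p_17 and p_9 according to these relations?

1

Chaining upward from p_17 reaches: p_6, p_5, p_14, p_10, p_4.
Chaining downward from p_9 reaches: p_1, p_13, p_5.
Strictly between p_17 and p_9 are those in both lists: p_5 — 1 element.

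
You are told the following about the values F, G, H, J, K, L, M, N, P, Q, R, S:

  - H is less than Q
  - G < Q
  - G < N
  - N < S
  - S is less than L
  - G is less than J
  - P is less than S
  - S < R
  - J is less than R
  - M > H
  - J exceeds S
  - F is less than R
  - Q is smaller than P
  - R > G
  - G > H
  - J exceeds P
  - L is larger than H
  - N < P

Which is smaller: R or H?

Chaining the given relations: H < G < N < P < S < J < R.
So H < R; H is the smaller of the two.

H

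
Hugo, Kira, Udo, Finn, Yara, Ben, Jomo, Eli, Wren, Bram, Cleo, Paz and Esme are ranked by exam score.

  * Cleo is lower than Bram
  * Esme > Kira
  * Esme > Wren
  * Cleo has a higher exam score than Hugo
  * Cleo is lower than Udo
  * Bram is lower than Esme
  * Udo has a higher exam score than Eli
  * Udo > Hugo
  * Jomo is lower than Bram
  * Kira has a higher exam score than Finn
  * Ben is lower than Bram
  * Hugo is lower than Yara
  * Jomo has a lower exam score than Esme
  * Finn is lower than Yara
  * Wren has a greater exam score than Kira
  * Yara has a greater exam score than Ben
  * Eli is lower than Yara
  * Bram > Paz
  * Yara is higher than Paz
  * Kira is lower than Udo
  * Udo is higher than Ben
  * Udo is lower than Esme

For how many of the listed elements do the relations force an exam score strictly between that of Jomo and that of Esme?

1

Chaining upward from Jomo reaches: Bram.
Chaining downward from Esme reaches: Finn, Ben, Hugo, Cleo, Kira, Eli, Wren, Paz, Udo, Bram.
Strictly between Jomo and Esme are those in both lists: Bram — 1 element.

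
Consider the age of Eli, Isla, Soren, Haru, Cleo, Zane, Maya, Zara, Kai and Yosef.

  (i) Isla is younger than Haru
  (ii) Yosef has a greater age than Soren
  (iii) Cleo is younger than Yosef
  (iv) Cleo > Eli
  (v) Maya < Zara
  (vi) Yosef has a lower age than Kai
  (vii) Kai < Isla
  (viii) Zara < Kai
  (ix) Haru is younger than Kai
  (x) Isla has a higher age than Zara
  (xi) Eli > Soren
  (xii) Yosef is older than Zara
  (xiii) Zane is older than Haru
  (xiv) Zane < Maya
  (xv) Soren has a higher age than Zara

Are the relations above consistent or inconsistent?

Chaining the given relations yields Haru < Zane < Maya < Zara < Soren < Eli < Cleo < Yosef < Kai < Isla, so Haru < Isla. But one relation states Isla < Haru. These cannot both hold.

inconsistent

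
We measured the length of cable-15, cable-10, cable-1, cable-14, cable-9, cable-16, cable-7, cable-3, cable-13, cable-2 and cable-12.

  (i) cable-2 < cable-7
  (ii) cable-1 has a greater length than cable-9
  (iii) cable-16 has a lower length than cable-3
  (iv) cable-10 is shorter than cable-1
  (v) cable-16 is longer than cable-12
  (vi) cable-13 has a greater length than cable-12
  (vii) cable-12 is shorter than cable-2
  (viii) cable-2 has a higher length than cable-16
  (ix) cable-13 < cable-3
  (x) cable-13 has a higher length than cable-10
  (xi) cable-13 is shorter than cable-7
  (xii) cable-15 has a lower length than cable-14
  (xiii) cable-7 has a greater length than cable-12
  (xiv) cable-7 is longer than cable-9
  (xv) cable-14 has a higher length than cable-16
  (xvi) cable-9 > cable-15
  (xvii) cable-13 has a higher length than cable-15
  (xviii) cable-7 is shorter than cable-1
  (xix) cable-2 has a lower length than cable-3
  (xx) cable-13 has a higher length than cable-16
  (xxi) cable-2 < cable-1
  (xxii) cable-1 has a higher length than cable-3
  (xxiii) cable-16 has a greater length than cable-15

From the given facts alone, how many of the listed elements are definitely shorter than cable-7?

Directly below cable-7: cable-9, cable-12, cable-2, cable-13.
One step further: cable-15, cable-10, cable-16 (7 so far).
Nothing else is reachable below cable-7; 7 in all.

7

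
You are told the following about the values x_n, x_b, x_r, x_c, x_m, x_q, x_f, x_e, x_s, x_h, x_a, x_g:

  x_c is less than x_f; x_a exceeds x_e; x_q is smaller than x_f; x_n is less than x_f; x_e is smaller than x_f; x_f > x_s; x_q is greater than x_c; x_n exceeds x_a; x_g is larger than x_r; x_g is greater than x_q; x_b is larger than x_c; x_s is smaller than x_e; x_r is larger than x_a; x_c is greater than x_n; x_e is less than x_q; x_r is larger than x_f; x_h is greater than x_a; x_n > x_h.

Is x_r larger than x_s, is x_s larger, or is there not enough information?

x_r

Following the relations from x_s: x_s < x_e < x_a < x_h < x_n < x_c < x_q < x_f < x_r.
So x_r is larger.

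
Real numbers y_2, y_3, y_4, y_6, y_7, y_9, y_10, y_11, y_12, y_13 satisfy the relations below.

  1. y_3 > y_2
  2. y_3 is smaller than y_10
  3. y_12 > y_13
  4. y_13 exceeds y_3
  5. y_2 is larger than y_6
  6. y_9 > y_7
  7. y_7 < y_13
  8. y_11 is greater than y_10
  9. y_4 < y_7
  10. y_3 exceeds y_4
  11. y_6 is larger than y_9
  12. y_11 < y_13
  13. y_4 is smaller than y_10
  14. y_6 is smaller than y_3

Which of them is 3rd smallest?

y_9

Chaining the given pairs: y_4 < y_7 < y_9 < y_6 < y_2 < y_3 < y_10 < y_11 < y_13 < y_12.
The 3rd smallest is y_9.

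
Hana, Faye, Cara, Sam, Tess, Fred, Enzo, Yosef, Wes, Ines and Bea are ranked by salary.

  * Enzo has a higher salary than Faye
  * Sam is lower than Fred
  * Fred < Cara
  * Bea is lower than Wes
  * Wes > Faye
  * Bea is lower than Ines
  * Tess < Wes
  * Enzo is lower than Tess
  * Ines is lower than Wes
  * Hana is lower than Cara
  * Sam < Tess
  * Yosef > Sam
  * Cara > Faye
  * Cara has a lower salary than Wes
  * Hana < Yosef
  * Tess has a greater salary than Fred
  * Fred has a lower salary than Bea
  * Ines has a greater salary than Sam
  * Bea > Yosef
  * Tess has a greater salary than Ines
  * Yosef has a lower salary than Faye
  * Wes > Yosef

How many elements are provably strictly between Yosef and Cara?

1

The relations place Yosef below Cara. An element lies strictly between them when it is forced above Yosef and also forced below Cara.
Above Yosef: {Faye, Enzo, Bea, Ines, Tess, Wes}. Below Cara: {Sam, Hana, Faye, Fred}.
Intersection: {Faye} — 1.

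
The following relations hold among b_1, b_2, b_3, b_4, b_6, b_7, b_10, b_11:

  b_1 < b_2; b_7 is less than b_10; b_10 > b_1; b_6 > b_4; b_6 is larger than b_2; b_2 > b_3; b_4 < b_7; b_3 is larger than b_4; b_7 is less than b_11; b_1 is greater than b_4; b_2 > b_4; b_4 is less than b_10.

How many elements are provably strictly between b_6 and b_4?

3

Chaining upward from b_4 reaches: b_1, b_3, b_2, b_7, b_10, b_11.
Chaining downward from b_6 reaches: b_1, b_3, b_2.
Strictly between b_4 and b_6 are those in both lists: b_1, b_3, b_2 — 3 elements.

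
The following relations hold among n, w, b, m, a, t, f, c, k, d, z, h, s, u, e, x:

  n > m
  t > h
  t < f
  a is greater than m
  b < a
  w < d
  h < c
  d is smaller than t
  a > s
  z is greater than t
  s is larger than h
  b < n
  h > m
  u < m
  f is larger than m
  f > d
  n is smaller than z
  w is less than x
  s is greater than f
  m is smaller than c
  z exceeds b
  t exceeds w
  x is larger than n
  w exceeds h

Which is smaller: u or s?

u

Link the given pairs in sequence: u < m; m < h; h < w; w < d; d < t; t < f; f < s.
Together: u < m < h < w < d < t < f < s.
So u < s; u is the smaller of the two.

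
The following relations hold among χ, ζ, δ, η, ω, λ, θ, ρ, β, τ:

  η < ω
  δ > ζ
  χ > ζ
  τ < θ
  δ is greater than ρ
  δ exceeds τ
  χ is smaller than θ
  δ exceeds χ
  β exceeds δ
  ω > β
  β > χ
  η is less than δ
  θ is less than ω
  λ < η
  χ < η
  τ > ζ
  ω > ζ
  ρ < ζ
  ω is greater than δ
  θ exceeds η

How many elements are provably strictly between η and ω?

3

The relations place η below ω. An element lies strictly between them when it is forced above η and also forced below ω.
Above η: {δ, β, θ}. Below ω: {ρ, λ, ζ, χ, τ, δ, β, θ}.
Intersection: {δ, β, θ} — 3.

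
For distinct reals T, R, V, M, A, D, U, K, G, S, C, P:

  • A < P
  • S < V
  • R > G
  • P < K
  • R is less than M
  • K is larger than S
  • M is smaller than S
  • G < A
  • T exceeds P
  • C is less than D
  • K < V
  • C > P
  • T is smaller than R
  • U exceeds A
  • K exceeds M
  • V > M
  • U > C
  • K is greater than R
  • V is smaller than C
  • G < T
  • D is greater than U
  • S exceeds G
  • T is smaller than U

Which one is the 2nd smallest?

The consecutive relations fix a unique order: G < A < P < T < R < M < S < K < V < C < U < D.
Counting 2 from the smallest end gives A.

A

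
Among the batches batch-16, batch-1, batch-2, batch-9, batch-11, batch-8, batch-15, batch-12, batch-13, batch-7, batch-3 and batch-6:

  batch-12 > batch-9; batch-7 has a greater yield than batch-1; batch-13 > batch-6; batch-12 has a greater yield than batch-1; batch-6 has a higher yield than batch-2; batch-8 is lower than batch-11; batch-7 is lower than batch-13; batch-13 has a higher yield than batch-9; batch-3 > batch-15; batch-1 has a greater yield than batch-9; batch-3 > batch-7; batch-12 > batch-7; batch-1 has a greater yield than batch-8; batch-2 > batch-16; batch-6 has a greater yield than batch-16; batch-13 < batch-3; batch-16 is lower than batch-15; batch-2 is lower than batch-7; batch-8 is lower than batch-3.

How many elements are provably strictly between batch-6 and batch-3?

Chaining upward from batch-6 reaches: batch-13.
Chaining downward from batch-3 reaches: batch-9, batch-16, batch-2, batch-8, batch-15, batch-1, batch-7, batch-13.
Strictly between batch-6 and batch-3 are those in both lists: batch-13 — 1 element.

1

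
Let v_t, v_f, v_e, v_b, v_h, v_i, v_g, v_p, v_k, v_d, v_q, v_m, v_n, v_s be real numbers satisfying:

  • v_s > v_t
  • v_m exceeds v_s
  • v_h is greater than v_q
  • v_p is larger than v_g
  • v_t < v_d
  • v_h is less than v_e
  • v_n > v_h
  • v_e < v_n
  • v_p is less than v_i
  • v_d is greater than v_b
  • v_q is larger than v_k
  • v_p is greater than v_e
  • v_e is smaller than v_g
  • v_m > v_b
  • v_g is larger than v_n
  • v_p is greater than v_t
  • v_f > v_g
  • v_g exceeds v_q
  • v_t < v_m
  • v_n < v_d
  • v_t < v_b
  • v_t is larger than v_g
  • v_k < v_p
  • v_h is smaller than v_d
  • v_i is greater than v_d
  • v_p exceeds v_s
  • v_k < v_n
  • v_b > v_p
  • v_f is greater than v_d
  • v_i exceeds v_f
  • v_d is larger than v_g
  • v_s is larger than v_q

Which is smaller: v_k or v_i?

v_k

v_k < v_q and v_q < v_h give v_k < v_h.
With v_h < v_e: v_k < v_q < v_h < v_e.
Then v_e < v_n extends the chain to v_n.
Then v_n < v_g extends the chain to v_g.
With v_g < v_t: v_k < v_q < v_h < v_e < v_n < v_g < v_t.
With v_t < v_s: v_k < v_q < v_h < v_e < v_n < v_g < v_t < v_s.
With v_s < v_p: v_k < v_q < v_h < v_e < v_n < v_g < v_t < v_s < v_p.
With v_p < v_b: v_k < v_q < v_h < v_e < v_n < v_g < v_t < v_s < v_p < v_b.
Then v_b < v_d extends the chain to v_d.
With v_d < v_f: v_k < v_q < v_h < v_e < v_n < v_g < v_t < v_s < v_p < v_b < v_d < v_f.
Then v_f < v_i extends the chain to v_i.
So v_k < v_i; v_k is the smaller of the two.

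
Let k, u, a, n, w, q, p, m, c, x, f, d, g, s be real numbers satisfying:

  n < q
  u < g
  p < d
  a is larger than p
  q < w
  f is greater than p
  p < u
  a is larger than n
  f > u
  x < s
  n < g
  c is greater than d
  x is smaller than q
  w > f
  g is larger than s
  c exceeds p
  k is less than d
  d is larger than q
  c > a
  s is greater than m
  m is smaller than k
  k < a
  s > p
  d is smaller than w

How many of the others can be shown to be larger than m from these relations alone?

7

The elements the relations force above m are k, a, d, c, s, g, w — no chain reaches any other.
That is 7.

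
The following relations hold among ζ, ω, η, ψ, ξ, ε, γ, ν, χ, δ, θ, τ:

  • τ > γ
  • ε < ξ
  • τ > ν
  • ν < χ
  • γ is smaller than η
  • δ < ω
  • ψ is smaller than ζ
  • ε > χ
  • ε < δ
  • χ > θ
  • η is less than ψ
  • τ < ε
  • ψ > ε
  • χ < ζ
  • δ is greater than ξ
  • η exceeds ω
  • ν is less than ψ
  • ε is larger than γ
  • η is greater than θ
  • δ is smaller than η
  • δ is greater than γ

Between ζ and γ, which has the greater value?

γ < τ and τ < ε give γ < ε.
Then ε < ξ extends the chain to ξ.
Then ξ < δ extends the chain to δ.
Then δ < η extends the chain to η.
Then η < ψ extends the chain to ψ.
With ψ < ζ: γ < τ < ε < ξ < δ < η < ψ < ζ.
So γ < ζ; ζ is the larger of the two.

ζ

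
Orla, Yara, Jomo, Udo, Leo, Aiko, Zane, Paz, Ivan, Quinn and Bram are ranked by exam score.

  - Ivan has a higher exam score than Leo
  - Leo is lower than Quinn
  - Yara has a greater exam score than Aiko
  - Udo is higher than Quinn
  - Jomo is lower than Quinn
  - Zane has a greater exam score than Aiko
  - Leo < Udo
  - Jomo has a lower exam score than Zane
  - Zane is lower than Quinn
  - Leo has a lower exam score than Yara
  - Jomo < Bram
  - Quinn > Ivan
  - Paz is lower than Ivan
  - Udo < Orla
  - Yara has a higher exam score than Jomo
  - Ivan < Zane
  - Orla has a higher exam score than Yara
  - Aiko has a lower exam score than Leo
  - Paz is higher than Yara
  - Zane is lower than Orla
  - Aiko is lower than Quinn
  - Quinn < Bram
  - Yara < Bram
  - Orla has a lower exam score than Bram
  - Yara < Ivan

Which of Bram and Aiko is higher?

Bram

Following the relations from Aiko: Aiko < Leo < Yara < Paz < Ivan < Zane < Quinn < Udo < Orla < Bram.
So Aiko < Bram; Bram is the higher of the two.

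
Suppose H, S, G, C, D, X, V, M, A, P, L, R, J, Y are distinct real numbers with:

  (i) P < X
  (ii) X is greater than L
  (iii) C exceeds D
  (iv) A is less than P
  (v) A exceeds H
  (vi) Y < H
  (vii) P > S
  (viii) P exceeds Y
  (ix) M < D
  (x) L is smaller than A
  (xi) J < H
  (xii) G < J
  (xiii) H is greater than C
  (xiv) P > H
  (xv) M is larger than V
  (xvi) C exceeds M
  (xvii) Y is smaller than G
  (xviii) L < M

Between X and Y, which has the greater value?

X

Link the given pairs in sequence: Y < G; G < J; J < H; H < A; A < P; P < X.
Together: Y < G < J < H < A < P < X.
So Y < X; X is the larger of the two.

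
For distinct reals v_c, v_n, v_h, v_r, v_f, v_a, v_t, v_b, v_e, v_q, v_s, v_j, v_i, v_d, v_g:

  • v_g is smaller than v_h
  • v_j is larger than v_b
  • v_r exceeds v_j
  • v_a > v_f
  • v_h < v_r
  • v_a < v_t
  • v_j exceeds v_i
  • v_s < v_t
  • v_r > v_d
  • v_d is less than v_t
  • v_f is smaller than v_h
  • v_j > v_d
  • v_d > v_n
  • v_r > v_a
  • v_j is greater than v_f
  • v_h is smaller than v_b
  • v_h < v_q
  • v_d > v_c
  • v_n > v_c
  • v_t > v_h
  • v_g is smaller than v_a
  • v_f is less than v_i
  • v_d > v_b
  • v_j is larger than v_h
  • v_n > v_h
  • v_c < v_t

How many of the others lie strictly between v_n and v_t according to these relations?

1

The relations place v_n below v_t. An element lies strictly between them when it is forced above v_n and also forced below v_t.
Above v_n: {v_d, v_j, v_r}. Below v_t: {v_f, v_g, v_a, v_h, v_b, v_c, v_d, v_s}.
Intersection: {v_d} — 1.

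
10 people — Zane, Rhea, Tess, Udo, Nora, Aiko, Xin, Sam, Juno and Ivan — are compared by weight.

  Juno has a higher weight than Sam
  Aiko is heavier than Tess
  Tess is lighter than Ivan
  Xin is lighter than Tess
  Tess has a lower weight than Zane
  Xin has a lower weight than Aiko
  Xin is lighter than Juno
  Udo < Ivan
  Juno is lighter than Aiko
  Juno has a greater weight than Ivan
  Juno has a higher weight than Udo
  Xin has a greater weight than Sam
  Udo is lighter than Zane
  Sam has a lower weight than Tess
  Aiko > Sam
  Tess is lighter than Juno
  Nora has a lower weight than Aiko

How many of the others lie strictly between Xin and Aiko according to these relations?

The relations place Xin below Aiko. An element lies strictly between them when it is forced above Xin and also forced below Aiko.
Above Xin: {Tess, Ivan, Juno, Zane}. Below Aiko: {Sam, Udo, Nora, Tess, Ivan, Juno}.
Intersection: {Tess, Ivan, Juno} — 3.

3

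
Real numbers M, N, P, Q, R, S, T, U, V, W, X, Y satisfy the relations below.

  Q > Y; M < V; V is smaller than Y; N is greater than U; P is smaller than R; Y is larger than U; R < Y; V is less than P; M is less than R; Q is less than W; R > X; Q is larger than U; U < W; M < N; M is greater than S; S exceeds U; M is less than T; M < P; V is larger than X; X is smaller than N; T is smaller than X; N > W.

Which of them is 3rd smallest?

M

Chaining the given pairs: U < S < M < T < X < V < P < R < Y < Q < W < N.
Counting 3 from the smallest end gives M.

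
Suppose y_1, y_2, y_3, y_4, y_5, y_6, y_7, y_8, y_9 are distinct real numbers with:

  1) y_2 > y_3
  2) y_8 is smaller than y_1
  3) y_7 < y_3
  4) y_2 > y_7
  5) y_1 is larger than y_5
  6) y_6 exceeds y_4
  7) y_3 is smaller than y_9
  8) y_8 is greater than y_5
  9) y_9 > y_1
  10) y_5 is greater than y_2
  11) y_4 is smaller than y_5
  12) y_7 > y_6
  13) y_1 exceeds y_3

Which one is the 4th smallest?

Chaining the given pairs: y_4 < y_6 < y_7 < y_3 < y_2 < y_5 < y_8 < y_1 < y_9.
Counting 4 from the smallest end gives y_3.

y_3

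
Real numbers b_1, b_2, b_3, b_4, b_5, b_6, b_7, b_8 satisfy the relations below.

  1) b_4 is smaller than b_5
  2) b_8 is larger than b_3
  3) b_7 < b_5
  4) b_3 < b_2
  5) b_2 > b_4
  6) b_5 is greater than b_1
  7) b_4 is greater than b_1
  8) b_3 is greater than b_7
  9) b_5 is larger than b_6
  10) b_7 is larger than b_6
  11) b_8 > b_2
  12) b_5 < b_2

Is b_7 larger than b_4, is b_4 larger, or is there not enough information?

undetermined

Following every chain through b_4: above b_4 we get b_5, b_2, b_8; below b_4 we get b_1.
b_7 is not reached, and no chain runs the other way from b_7 to b_4.
So the given relations leave the order of b_4 and b_7 undetermined.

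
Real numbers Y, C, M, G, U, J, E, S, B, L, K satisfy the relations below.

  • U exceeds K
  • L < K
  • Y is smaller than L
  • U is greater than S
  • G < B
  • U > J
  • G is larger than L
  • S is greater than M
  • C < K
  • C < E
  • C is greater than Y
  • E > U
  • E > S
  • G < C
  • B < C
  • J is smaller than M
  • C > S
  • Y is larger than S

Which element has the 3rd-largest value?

K

Chaining the given pairs: J < M < S < Y < L < G < B < C < K < U < E.
The 3rd largest is K.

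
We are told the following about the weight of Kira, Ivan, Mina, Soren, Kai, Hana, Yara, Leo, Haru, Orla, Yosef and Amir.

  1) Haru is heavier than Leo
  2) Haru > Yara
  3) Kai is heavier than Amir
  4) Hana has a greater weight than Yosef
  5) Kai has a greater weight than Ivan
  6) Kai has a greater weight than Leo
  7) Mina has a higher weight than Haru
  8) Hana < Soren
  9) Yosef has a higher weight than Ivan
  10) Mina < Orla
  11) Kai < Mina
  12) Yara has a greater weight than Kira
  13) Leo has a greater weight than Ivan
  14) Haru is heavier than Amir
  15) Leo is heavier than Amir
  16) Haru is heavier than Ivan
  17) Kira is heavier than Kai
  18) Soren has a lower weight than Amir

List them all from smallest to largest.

The consecutive links are each given: Ivan < Yosef; Yosef < Hana; Hana < Soren; Soren < Amir; Amir < Leo; Leo < Kai; Kai < Kira; Kira < Yara; Yara < Haru; Haru < Mina; Mina < Orla.

Ivan < Yosef < Hana < Soren < Amir < Leo < Kai < Kira < Yara < Haru < Mina < Orla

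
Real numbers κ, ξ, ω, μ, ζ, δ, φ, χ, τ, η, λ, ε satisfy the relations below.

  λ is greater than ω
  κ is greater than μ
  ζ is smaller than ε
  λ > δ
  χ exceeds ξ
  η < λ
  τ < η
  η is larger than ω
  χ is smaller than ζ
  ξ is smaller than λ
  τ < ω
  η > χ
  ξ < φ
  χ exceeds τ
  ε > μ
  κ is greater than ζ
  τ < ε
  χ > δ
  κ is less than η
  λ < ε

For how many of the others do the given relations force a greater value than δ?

Directly above δ: χ, λ.
One step further: ζ, η, ε (5 so far).
One step further: κ (6 so far).
No other element is forced above δ by the given relations, so the count is 6.

6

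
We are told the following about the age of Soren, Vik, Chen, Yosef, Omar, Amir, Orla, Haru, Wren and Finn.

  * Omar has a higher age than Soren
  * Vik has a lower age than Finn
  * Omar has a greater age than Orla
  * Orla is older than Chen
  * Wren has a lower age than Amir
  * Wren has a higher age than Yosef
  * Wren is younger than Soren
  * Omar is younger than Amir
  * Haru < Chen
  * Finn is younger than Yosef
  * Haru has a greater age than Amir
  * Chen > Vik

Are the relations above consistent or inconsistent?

Chaining the given relations yields Omar < Amir < Haru < Chen < Orla, so Omar < Orla. But one relation states Orla < Omar. These cannot both hold.

inconsistent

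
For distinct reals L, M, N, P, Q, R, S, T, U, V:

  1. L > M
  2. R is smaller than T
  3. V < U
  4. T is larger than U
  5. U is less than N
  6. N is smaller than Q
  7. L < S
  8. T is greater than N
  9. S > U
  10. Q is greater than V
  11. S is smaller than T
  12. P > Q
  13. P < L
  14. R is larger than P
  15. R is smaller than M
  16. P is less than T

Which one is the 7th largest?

Q

Chaining the given pairs: V < U < N < Q < P < R < M < L < S < T.
Counting 7 from the largest end gives Q.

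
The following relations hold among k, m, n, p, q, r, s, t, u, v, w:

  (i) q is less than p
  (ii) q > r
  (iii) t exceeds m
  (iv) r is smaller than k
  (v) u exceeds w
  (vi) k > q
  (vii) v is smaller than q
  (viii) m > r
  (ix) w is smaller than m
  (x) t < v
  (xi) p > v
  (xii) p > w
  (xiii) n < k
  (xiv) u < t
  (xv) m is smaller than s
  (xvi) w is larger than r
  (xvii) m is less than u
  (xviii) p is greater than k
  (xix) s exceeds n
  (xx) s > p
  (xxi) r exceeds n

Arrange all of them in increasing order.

n < r < w < m < u < t < v < q < k < p < s

Nothing is placed below n, so it is least; from there n < r; r < w; w < m; m < u; u < t; t < v; v < q; q < k; k < p; p < s, each given directly.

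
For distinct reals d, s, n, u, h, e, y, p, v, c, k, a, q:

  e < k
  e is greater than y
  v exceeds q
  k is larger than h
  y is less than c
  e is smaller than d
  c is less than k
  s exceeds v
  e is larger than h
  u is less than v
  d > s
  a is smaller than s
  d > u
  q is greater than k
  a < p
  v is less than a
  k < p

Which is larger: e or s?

s

Link the given pairs in sequence: e < k; k < q; q < v; v < a; a < s.
Together: e < k < q < v < a < s.
So e < s; s is the larger of the two.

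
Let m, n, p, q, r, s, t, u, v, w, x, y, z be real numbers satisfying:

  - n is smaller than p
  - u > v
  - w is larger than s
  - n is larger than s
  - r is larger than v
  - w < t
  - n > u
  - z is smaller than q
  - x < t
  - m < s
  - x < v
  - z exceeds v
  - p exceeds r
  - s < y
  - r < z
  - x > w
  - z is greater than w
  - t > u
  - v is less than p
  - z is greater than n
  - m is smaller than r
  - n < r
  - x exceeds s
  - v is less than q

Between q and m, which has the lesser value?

m < s and s < w give m < w.
Then w < x extends the chain to x.
Then x < v extends the chain to v.
Then v < u extends the chain to u.
Then u < n extends the chain to n.
With n < r: m < s < w < x < v < u < n < r.
Then r < z extends the chain to z.
With z < q: m < s < w < x < v < u < n < r < z < q.
So m < q; m is the smaller of the two.

m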